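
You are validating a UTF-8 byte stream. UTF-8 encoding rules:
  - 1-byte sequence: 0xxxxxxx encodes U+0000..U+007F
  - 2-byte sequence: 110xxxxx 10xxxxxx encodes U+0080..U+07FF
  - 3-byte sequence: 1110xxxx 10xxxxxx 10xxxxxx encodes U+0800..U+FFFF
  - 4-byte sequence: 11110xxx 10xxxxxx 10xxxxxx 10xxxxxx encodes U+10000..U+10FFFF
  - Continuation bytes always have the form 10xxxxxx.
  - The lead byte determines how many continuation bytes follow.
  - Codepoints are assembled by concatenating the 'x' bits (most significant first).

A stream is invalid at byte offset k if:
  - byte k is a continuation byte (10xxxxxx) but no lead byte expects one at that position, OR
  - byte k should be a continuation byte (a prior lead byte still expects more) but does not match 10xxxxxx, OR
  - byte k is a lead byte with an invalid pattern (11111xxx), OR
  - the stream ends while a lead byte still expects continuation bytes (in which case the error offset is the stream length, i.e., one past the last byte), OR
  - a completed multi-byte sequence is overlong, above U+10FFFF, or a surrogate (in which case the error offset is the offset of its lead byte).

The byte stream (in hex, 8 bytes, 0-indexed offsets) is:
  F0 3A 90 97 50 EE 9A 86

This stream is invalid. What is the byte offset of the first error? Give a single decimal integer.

Answer: 1

Derivation:
Byte[0]=F0: 4-byte lead, need 3 cont bytes. acc=0x0
Byte[1]=3A: expected 10xxxxxx continuation. INVALID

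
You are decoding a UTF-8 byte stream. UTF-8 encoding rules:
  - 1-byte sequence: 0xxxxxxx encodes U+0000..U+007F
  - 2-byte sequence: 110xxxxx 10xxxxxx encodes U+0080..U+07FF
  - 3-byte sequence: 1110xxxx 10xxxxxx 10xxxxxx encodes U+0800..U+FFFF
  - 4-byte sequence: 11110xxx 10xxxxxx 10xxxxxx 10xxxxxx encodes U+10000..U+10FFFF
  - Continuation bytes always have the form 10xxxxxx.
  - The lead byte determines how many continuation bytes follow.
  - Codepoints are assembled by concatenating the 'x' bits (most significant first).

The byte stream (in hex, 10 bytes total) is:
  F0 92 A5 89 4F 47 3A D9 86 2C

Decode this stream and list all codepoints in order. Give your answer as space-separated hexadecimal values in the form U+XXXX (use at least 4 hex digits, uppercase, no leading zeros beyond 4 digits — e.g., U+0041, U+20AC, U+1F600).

Answer: U+12949 U+004F U+0047 U+003A U+0646 U+002C

Derivation:
Byte[0]=F0: 4-byte lead, need 3 cont bytes. acc=0x0
Byte[1]=92: continuation. acc=(acc<<6)|0x12=0x12
Byte[2]=A5: continuation. acc=(acc<<6)|0x25=0x4A5
Byte[3]=89: continuation. acc=(acc<<6)|0x09=0x12949
Completed: cp=U+12949 (starts at byte 0)
Byte[4]=4F: 1-byte ASCII. cp=U+004F
Byte[5]=47: 1-byte ASCII. cp=U+0047
Byte[6]=3A: 1-byte ASCII. cp=U+003A
Byte[7]=D9: 2-byte lead, need 1 cont bytes. acc=0x19
Byte[8]=86: continuation. acc=(acc<<6)|0x06=0x646
Completed: cp=U+0646 (starts at byte 7)
Byte[9]=2C: 1-byte ASCII. cp=U+002C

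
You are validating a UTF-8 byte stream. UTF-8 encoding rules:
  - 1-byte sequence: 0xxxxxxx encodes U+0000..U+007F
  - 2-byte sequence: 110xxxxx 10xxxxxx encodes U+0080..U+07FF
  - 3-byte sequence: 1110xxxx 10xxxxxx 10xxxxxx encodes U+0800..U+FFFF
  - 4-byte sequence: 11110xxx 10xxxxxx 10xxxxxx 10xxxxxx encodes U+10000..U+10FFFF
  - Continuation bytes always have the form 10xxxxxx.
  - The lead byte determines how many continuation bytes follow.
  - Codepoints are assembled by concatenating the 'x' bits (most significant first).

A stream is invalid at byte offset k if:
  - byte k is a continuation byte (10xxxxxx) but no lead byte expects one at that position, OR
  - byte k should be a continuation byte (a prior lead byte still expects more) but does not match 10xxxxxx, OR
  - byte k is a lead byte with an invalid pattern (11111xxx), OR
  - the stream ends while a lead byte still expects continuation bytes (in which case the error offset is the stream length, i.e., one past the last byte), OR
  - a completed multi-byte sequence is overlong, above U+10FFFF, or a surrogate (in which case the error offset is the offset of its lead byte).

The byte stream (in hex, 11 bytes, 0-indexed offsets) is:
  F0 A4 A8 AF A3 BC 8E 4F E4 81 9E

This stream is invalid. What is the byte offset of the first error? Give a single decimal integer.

Byte[0]=F0: 4-byte lead, need 3 cont bytes. acc=0x0
Byte[1]=A4: continuation. acc=(acc<<6)|0x24=0x24
Byte[2]=A8: continuation. acc=(acc<<6)|0x28=0x928
Byte[3]=AF: continuation. acc=(acc<<6)|0x2F=0x24A2F
Completed: cp=U+24A2F (starts at byte 0)
Byte[4]=A3: INVALID lead byte (not 0xxx/110x/1110/11110)

Answer: 4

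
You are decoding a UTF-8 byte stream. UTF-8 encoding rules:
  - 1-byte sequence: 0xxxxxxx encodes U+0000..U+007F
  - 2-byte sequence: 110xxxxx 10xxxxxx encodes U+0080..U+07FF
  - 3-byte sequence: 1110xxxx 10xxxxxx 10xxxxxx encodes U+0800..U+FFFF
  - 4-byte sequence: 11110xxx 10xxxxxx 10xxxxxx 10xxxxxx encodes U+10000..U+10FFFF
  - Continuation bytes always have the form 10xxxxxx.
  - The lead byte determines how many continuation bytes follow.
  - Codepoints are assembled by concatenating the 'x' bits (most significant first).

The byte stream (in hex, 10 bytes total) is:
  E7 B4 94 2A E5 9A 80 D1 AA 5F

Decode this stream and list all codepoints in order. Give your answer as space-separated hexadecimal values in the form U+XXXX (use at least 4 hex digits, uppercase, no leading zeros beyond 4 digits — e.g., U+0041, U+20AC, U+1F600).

Byte[0]=E7: 3-byte lead, need 2 cont bytes. acc=0x7
Byte[1]=B4: continuation. acc=(acc<<6)|0x34=0x1F4
Byte[2]=94: continuation. acc=(acc<<6)|0x14=0x7D14
Completed: cp=U+7D14 (starts at byte 0)
Byte[3]=2A: 1-byte ASCII. cp=U+002A
Byte[4]=E5: 3-byte lead, need 2 cont bytes. acc=0x5
Byte[5]=9A: continuation. acc=(acc<<6)|0x1A=0x15A
Byte[6]=80: continuation. acc=(acc<<6)|0x00=0x5680
Completed: cp=U+5680 (starts at byte 4)
Byte[7]=D1: 2-byte lead, need 1 cont bytes. acc=0x11
Byte[8]=AA: continuation. acc=(acc<<6)|0x2A=0x46A
Completed: cp=U+046A (starts at byte 7)
Byte[9]=5F: 1-byte ASCII. cp=U+005F

Answer: U+7D14 U+002A U+5680 U+046A U+005F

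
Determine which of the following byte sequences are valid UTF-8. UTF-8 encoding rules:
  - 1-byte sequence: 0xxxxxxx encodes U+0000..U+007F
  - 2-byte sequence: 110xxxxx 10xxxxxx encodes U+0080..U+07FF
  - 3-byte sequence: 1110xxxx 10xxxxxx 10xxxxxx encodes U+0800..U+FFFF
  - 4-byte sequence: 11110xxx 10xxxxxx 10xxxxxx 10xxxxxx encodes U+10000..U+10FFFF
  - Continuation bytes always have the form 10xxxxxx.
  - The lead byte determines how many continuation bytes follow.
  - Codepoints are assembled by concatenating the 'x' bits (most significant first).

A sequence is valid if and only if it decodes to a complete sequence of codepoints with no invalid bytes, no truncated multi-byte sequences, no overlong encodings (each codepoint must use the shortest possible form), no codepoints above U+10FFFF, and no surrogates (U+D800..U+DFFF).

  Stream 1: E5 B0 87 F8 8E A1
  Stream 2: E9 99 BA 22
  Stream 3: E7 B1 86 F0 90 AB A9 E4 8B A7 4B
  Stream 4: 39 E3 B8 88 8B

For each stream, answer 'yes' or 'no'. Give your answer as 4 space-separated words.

Answer: no yes yes no

Derivation:
Stream 1: error at byte offset 3. INVALID
Stream 2: decodes cleanly. VALID
Stream 3: decodes cleanly. VALID
Stream 4: error at byte offset 4. INVALID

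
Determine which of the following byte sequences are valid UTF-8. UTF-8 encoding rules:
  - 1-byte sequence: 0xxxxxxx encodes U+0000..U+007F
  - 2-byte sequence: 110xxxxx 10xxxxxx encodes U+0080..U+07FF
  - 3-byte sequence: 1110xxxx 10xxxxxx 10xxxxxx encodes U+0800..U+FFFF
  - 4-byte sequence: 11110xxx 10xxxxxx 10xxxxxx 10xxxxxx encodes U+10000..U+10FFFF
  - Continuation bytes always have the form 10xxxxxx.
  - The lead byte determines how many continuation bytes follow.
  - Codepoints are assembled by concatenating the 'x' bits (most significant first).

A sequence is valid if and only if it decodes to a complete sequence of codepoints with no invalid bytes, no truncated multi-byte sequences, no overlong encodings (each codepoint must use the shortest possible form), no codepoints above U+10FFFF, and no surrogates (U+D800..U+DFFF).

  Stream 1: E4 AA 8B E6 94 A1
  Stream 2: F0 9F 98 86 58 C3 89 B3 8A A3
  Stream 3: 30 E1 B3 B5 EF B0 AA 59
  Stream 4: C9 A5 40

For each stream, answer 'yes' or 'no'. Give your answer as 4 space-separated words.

Stream 1: decodes cleanly. VALID
Stream 2: error at byte offset 7. INVALID
Stream 3: decodes cleanly. VALID
Stream 4: decodes cleanly. VALID

Answer: yes no yes yes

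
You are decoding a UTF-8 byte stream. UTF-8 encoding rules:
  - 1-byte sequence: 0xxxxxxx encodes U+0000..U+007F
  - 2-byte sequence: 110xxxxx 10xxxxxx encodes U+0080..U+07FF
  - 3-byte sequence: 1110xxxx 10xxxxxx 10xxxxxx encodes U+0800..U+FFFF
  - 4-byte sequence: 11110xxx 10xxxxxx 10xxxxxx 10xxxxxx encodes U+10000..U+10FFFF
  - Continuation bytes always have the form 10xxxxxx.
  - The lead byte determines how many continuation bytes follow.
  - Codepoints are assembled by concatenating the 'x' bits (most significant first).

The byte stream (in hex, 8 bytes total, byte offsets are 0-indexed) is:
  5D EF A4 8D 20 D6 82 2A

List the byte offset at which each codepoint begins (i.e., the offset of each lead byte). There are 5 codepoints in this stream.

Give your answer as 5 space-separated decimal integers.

Answer: 0 1 4 5 7

Derivation:
Byte[0]=5D: 1-byte ASCII. cp=U+005D
Byte[1]=EF: 3-byte lead, need 2 cont bytes. acc=0xF
Byte[2]=A4: continuation. acc=(acc<<6)|0x24=0x3E4
Byte[3]=8D: continuation. acc=(acc<<6)|0x0D=0xF90D
Completed: cp=U+F90D (starts at byte 1)
Byte[4]=20: 1-byte ASCII. cp=U+0020
Byte[5]=D6: 2-byte lead, need 1 cont bytes. acc=0x16
Byte[6]=82: continuation. acc=(acc<<6)|0x02=0x582
Completed: cp=U+0582 (starts at byte 5)
Byte[7]=2A: 1-byte ASCII. cp=U+002A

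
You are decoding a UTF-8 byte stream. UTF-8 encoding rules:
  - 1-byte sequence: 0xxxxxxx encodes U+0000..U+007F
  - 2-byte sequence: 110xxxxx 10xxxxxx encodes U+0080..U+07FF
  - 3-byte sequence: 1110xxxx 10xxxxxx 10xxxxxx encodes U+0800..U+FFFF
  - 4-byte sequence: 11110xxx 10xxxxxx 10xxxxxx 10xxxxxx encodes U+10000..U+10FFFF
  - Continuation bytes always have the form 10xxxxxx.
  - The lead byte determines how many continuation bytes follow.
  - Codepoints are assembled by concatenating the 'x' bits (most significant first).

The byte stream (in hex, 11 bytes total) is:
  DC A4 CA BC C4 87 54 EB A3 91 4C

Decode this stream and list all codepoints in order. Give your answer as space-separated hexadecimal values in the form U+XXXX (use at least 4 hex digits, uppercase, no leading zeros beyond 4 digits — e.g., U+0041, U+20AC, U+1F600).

Byte[0]=DC: 2-byte lead, need 1 cont bytes. acc=0x1C
Byte[1]=A4: continuation. acc=(acc<<6)|0x24=0x724
Completed: cp=U+0724 (starts at byte 0)
Byte[2]=CA: 2-byte lead, need 1 cont bytes. acc=0xA
Byte[3]=BC: continuation. acc=(acc<<6)|0x3C=0x2BC
Completed: cp=U+02BC (starts at byte 2)
Byte[4]=C4: 2-byte lead, need 1 cont bytes. acc=0x4
Byte[5]=87: continuation. acc=(acc<<6)|0x07=0x107
Completed: cp=U+0107 (starts at byte 4)
Byte[6]=54: 1-byte ASCII. cp=U+0054
Byte[7]=EB: 3-byte lead, need 2 cont bytes. acc=0xB
Byte[8]=A3: continuation. acc=(acc<<6)|0x23=0x2E3
Byte[9]=91: continuation. acc=(acc<<6)|0x11=0xB8D1
Completed: cp=U+B8D1 (starts at byte 7)
Byte[10]=4C: 1-byte ASCII. cp=U+004C

Answer: U+0724 U+02BC U+0107 U+0054 U+B8D1 U+004C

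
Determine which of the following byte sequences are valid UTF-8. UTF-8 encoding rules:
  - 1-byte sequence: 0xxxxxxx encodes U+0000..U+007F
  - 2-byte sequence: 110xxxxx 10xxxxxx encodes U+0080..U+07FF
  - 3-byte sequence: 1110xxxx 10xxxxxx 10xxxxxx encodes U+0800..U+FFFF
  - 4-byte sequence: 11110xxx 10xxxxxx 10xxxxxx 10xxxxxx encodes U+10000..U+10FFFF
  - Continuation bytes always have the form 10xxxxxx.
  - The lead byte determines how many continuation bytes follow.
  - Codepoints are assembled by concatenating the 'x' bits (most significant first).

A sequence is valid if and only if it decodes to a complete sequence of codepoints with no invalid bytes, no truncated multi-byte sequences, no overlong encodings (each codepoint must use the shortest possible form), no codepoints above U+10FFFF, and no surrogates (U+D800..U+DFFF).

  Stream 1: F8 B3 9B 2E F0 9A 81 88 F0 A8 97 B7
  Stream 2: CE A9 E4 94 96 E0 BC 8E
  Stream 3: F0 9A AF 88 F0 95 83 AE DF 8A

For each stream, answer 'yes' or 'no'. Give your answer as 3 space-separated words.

Answer: no yes yes

Derivation:
Stream 1: error at byte offset 0. INVALID
Stream 2: decodes cleanly. VALID
Stream 3: decodes cleanly. VALID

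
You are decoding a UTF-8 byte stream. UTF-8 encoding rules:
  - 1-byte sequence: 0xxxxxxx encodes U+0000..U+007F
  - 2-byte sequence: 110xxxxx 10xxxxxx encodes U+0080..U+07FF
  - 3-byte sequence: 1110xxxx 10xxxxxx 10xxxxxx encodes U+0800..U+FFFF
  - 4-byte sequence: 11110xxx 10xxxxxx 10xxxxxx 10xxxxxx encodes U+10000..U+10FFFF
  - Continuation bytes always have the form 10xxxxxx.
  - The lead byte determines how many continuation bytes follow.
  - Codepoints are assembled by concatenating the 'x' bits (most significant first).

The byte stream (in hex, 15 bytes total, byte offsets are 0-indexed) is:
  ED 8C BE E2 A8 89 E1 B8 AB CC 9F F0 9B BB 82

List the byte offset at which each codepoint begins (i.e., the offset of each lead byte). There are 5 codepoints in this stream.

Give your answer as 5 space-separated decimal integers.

Answer: 0 3 6 9 11

Derivation:
Byte[0]=ED: 3-byte lead, need 2 cont bytes. acc=0xD
Byte[1]=8C: continuation. acc=(acc<<6)|0x0C=0x34C
Byte[2]=BE: continuation. acc=(acc<<6)|0x3E=0xD33E
Completed: cp=U+D33E (starts at byte 0)
Byte[3]=E2: 3-byte lead, need 2 cont bytes. acc=0x2
Byte[4]=A8: continuation. acc=(acc<<6)|0x28=0xA8
Byte[5]=89: continuation. acc=(acc<<6)|0x09=0x2A09
Completed: cp=U+2A09 (starts at byte 3)
Byte[6]=E1: 3-byte lead, need 2 cont bytes. acc=0x1
Byte[7]=B8: continuation. acc=(acc<<6)|0x38=0x78
Byte[8]=AB: continuation. acc=(acc<<6)|0x2B=0x1E2B
Completed: cp=U+1E2B (starts at byte 6)
Byte[9]=CC: 2-byte lead, need 1 cont bytes. acc=0xC
Byte[10]=9F: continuation. acc=(acc<<6)|0x1F=0x31F
Completed: cp=U+031F (starts at byte 9)
Byte[11]=F0: 4-byte lead, need 3 cont bytes. acc=0x0
Byte[12]=9B: continuation. acc=(acc<<6)|0x1B=0x1B
Byte[13]=BB: continuation. acc=(acc<<6)|0x3B=0x6FB
Byte[14]=82: continuation. acc=(acc<<6)|0x02=0x1BEC2
Completed: cp=U+1BEC2 (starts at byte 11)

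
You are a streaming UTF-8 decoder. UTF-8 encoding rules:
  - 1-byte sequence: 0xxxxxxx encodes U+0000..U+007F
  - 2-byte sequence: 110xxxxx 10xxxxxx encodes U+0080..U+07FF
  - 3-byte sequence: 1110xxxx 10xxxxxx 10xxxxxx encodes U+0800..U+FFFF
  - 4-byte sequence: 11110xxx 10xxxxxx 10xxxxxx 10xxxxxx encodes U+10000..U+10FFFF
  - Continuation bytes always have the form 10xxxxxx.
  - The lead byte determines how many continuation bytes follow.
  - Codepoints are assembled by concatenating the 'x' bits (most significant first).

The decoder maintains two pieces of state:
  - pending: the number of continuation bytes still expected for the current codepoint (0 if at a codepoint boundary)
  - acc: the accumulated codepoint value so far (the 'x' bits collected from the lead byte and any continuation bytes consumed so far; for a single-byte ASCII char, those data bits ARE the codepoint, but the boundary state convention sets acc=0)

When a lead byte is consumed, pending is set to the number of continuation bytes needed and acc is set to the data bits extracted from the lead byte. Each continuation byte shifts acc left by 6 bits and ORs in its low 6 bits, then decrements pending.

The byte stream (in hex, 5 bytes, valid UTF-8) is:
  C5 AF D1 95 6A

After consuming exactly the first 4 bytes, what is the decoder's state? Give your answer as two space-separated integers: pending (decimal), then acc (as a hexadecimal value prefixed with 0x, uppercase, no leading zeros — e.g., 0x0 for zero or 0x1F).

Answer: 0 0x455

Derivation:
Byte[0]=C5: 2-byte lead. pending=1, acc=0x5
Byte[1]=AF: continuation. acc=(acc<<6)|0x2F=0x16F, pending=0
Byte[2]=D1: 2-byte lead. pending=1, acc=0x11
Byte[3]=95: continuation. acc=(acc<<6)|0x15=0x455, pending=0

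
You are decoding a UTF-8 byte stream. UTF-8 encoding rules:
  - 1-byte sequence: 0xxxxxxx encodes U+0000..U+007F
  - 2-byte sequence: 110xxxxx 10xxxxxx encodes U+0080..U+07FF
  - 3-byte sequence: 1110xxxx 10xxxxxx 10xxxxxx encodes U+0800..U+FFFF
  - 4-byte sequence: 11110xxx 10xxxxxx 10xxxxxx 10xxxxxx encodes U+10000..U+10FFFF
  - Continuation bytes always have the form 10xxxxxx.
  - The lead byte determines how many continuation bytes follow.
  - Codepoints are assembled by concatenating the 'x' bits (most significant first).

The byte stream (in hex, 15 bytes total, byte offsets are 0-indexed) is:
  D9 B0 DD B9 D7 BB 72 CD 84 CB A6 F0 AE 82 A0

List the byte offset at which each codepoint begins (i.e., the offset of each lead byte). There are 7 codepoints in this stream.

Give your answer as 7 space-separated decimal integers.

Answer: 0 2 4 6 7 9 11

Derivation:
Byte[0]=D9: 2-byte lead, need 1 cont bytes. acc=0x19
Byte[1]=B0: continuation. acc=(acc<<6)|0x30=0x670
Completed: cp=U+0670 (starts at byte 0)
Byte[2]=DD: 2-byte lead, need 1 cont bytes. acc=0x1D
Byte[3]=B9: continuation. acc=(acc<<6)|0x39=0x779
Completed: cp=U+0779 (starts at byte 2)
Byte[4]=D7: 2-byte lead, need 1 cont bytes. acc=0x17
Byte[5]=BB: continuation. acc=(acc<<6)|0x3B=0x5FB
Completed: cp=U+05FB (starts at byte 4)
Byte[6]=72: 1-byte ASCII. cp=U+0072
Byte[7]=CD: 2-byte lead, need 1 cont bytes. acc=0xD
Byte[8]=84: continuation. acc=(acc<<6)|0x04=0x344
Completed: cp=U+0344 (starts at byte 7)
Byte[9]=CB: 2-byte lead, need 1 cont bytes. acc=0xB
Byte[10]=A6: continuation. acc=(acc<<6)|0x26=0x2E6
Completed: cp=U+02E6 (starts at byte 9)
Byte[11]=F0: 4-byte lead, need 3 cont bytes. acc=0x0
Byte[12]=AE: continuation. acc=(acc<<6)|0x2E=0x2E
Byte[13]=82: continuation. acc=(acc<<6)|0x02=0xB82
Byte[14]=A0: continuation. acc=(acc<<6)|0x20=0x2E0A0
Completed: cp=U+2E0A0 (starts at byte 11)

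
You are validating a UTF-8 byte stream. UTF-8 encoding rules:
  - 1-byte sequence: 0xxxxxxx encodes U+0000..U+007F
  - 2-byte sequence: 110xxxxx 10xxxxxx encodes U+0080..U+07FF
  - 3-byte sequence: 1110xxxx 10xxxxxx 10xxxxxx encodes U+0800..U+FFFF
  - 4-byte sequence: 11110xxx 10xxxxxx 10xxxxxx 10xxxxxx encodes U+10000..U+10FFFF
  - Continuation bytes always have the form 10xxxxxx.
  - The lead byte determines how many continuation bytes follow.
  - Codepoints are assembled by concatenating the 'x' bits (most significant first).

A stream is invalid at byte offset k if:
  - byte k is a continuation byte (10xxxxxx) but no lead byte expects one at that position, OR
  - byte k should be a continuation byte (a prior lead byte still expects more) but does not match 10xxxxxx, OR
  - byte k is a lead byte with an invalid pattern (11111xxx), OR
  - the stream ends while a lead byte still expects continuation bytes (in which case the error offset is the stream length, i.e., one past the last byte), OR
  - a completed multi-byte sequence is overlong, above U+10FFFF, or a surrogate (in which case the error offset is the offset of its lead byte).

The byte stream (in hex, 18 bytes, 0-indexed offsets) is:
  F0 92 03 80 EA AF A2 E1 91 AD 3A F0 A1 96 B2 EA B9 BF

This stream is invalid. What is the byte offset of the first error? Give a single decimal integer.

Answer: 2

Derivation:
Byte[0]=F0: 4-byte lead, need 3 cont bytes. acc=0x0
Byte[1]=92: continuation. acc=(acc<<6)|0x12=0x12
Byte[2]=03: expected 10xxxxxx continuation. INVALID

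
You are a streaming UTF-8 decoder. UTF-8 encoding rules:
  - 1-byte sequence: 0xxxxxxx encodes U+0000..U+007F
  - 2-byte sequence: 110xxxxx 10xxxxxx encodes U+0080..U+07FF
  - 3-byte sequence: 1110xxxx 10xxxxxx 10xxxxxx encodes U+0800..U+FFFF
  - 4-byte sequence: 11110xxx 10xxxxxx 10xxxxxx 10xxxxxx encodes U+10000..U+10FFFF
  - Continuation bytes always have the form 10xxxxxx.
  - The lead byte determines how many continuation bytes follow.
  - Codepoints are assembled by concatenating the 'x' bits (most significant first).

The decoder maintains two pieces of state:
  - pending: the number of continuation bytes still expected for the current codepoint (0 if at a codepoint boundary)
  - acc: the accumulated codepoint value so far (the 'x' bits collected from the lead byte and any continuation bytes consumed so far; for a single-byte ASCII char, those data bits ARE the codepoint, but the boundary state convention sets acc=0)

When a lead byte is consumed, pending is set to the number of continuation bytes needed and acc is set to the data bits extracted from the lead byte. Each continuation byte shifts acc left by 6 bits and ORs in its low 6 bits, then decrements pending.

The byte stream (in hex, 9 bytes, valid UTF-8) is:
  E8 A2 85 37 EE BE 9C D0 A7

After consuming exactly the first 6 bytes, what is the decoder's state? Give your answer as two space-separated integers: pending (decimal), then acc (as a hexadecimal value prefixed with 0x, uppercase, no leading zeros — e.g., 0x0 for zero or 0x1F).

Answer: 1 0x3BE

Derivation:
Byte[0]=E8: 3-byte lead. pending=2, acc=0x8
Byte[1]=A2: continuation. acc=(acc<<6)|0x22=0x222, pending=1
Byte[2]=85: continuation. acc=(acc<<6)|0x05=0x8885, pending=0
Byte[3]=37: 1-byte. pending=0, acc=0x0
Byte[4]=EE: 3-byte lead. pending=2, acc=0xE
Byte[5]=BE: continuation. acc=(acc<<6)|0x3E=0x3BE, pending=1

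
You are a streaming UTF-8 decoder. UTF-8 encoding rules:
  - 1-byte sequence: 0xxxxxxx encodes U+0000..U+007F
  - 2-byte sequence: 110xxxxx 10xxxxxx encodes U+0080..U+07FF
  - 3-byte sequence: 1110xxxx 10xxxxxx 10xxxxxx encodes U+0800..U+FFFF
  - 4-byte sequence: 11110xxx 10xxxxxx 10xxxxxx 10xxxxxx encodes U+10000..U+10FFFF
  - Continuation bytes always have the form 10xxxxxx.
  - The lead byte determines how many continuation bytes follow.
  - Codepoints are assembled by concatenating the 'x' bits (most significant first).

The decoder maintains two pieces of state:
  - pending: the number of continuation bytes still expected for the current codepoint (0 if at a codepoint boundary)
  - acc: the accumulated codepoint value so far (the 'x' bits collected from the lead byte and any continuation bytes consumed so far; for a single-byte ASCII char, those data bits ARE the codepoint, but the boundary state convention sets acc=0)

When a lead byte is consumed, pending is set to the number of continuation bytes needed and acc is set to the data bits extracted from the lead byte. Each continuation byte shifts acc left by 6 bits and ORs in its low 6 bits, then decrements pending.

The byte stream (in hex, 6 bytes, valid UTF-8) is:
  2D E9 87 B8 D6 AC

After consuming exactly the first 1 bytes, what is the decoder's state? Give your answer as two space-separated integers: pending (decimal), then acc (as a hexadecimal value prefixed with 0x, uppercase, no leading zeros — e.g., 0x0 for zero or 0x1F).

Byte[0]=2D: 1-byte. pending=0, acc=0x0

Answer: 0 0x0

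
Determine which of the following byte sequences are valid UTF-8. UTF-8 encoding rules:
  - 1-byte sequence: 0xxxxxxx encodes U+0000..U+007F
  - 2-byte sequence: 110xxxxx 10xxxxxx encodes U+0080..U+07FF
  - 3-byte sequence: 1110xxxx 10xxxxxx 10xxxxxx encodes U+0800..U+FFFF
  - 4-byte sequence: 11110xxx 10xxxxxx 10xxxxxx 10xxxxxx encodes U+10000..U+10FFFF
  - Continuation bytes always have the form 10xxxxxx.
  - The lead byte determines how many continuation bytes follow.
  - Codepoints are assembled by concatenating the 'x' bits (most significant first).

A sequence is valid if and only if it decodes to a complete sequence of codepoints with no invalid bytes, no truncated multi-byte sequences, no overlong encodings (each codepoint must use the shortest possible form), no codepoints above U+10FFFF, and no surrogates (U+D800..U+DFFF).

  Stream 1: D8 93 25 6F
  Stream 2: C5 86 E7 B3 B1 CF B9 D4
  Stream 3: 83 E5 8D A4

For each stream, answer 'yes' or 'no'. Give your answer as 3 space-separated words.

Stream 1: decodes cleanly. VALID
Stream 2: error at byte offset 8. INVALID
Stream 3: error at byte offset 0. INVALID

Answer: yes no no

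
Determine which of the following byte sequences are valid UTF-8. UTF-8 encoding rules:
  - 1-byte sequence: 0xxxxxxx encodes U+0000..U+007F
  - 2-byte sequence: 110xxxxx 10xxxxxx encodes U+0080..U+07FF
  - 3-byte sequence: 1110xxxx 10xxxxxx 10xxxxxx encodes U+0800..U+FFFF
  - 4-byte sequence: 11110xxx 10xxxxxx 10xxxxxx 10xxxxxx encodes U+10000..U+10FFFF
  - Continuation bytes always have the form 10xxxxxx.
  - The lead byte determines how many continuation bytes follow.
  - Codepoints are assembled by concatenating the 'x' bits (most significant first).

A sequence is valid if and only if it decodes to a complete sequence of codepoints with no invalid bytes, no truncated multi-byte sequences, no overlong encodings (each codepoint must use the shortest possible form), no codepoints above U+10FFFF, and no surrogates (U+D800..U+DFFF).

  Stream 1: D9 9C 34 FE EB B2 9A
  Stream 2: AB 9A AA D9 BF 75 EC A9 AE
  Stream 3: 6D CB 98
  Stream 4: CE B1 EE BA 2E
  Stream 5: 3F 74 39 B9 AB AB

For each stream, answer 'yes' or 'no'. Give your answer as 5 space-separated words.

Stream 1: error at byte offset 3. INVALID
Stream 2: error at byte offset 0. INVALID
Stream 3: decodes cleanly. VALID
Stream 4: error at byte offset 4. INVALID
Stream 5: error at byte offset 3. INVALID

Answer: no no yes no no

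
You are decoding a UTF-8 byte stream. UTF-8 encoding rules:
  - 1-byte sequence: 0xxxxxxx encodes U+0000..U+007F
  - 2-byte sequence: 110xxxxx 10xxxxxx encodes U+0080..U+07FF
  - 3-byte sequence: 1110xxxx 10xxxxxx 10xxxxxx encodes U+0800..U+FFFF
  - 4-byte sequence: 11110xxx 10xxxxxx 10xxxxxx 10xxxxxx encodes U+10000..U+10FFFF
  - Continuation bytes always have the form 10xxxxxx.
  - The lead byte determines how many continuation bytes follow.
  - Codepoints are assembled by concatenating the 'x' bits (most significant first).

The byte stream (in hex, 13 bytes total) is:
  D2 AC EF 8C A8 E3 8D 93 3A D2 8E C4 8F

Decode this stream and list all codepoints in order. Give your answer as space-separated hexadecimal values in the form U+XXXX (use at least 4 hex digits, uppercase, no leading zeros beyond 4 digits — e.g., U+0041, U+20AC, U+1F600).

Answer: U+04AC U+F328 U+3353 U+003A U+048E U+010F

Derivation:
Byte[0]=D2: 2-byte lead, need 1 cont bytes. acc=0x12
Byte[1]=AC: continuation. acc=(acc<<6)|0x2C=0x4AC
Completed: cp=U+04AC (starts at byte 0)
Byte[2]=EF: 3-byte lead, need 2 cont bytes. acc=0xF
Byte[3]=8C: continuation. acc=(acc<<6)|0x0C=0x3CC
Byte[4]=A8: continuation. acc=(acc<<6)|0x28=0xF328
Completed: cp=U+F328 (starts at byte 2)
Byte[5]=E3: 3-byte lead, need 2 cont bytes. acc=0x3
Byte[6]=8D: continuation. acc=(acc<<6)|0x0D=0xCD
Byte[7]=93: continuation. acc=(acc<<6)|0x13=0x3353
Completed: cp=U+3353 (starts at byte 5)
Byte[8]=3A: 1-byte ASCII. cp=U+003A
Byte[9]=D2: 2-byte lead, need 1 cont bytes. acc=0x12
Byte[10]=8E: continuation. acc=(acc<<6)|0x0E=0x48E
Completed: cp=U+048E (starts at byte 9)
Byte[11]=C4: 2-byte lead, need 1 cont bytes. acc=0x4
Byte[12]=8F: continuation. acc=(acc<<6)|0x0F=0x10F
Completed: cp=U+010F (starts at byte 11)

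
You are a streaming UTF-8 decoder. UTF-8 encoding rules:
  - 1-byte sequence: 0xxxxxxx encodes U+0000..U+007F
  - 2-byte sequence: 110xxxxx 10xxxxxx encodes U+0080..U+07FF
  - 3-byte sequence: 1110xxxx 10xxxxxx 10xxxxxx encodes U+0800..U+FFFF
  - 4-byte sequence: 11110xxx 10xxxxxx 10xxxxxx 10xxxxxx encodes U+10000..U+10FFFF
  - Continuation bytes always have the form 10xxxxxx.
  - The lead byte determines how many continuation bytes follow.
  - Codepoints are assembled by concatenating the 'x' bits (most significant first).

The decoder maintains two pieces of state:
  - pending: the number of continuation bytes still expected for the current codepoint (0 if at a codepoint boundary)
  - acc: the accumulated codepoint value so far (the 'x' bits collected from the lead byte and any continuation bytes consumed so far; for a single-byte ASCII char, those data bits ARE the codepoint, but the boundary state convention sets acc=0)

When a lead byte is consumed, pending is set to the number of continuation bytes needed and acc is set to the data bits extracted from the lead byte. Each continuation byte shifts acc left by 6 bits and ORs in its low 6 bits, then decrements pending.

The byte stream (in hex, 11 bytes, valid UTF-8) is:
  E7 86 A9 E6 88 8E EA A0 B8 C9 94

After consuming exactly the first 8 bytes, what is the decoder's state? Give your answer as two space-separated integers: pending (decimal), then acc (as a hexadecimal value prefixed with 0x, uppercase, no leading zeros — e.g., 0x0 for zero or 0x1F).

Answer: 1 0x2A0

Derivation:
Byte[0]=E7: 3-byte lead. pending=2, acc=0x7
Byte[1]=86: continuation. acc=(acc<<6)|0x06=0x1C6, pending=1
Byte[2]=A9: continuation. acc=(acc<<6)|0x29=0x71A9, pending=0
Byte[3]=E6: 3-byte lead. pending=2, acc=0x6
Byte[4]=88: continuation. acc=(acc<<6)|0x08=0x188, pending=1
Byte[5]=8E: continuation. acc=(acc<<6)|0x0E=0x620E, pending=0
Byte[6]=EA: 3-byte lead. pending=2, acc=0xA
Byte[7]=A0: continuation. acc=(acc<<6)|0x20=0x2A0, pending=1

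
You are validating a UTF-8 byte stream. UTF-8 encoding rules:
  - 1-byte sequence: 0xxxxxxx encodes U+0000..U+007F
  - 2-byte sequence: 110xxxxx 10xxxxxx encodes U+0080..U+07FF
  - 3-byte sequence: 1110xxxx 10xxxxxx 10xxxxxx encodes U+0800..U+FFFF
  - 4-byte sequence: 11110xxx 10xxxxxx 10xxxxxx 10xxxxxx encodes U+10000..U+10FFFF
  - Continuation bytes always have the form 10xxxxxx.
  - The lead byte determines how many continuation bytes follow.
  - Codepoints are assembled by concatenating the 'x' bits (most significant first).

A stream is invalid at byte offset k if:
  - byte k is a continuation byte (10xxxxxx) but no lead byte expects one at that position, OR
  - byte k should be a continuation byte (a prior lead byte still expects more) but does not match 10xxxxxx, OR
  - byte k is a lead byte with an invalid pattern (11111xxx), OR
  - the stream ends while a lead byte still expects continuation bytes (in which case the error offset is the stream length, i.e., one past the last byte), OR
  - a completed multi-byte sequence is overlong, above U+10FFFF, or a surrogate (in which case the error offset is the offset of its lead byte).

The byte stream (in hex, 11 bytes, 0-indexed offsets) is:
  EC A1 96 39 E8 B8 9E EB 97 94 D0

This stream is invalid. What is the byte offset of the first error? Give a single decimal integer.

Byte[0]=EC: 3-byte lead, need 2 cont bytes. acc=0xC
Byte[1]=A1: continuation. acc=(acc<<6)|0x21=0x321
Byte[2]=96: continuation. acc=(acc<<6)|0x16=0xC856
Completed: cp=U+C856 (starts at byte 0)
Byte[3]=39: 1-byte ASCII. cp=U+0039
Byte[4]=E8: 3-byte lead, need 2 cont bytes. acc=0x8
Byte[5]=B8: continuation. acc=(acc<<6)|0x38=0x238
Byte[6]=9E: continuation. acc=(acc<<6)|0x1E=0x8E1E
Completed: cp=U+8E1E (starts at byte 4)
Byte[7]=EB: 3-byte lead, need 2 cont bytes. acc=0xB
Byte[8]=97: continuation. acc=(acc<<6)|0x17=0x2D7
Byte[9]=94: continuation. acc=(acc<<6)|0x14=0xB5D4
Completed: cp=U+B5D4 (starts at byte 7)
Byte[10]=D0: 2-byte lead, need 1 cont bytes. acc=0x10
Byte[11]: stream ended, expected continuation. INVALID

Answer: 11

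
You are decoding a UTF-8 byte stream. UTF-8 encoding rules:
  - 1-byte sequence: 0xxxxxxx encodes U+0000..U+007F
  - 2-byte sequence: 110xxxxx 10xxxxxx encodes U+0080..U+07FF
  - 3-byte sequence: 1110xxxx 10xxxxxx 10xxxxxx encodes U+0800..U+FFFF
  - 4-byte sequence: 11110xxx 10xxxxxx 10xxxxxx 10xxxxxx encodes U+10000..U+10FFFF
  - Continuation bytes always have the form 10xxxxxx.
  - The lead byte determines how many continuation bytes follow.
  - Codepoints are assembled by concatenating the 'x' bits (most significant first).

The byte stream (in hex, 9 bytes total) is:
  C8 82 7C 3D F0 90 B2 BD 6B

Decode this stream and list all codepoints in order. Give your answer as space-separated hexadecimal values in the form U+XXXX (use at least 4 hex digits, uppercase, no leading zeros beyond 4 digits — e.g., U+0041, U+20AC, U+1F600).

Answer: U+0202 U+007C U+003D U+10CBD U+006B

Derivation:
Byte[0]=C8: 2-byte lead, need 1 cont bytes. acc=0x8
Byte[1]=82: continuation. acc=(acc<<6)|0x02=0x202
Completed: cp=U+0202 (starts at byte 0)
Byte[2]=7C: 1-byte ASCII. cp=U+007C
Byte[3]=3D: 1-byte ASCII. cp=U+003D
Byte[4]=F0: 4-byte lead, need 3 cont bytes. acc=0x0
Byte[5]=90: continuation. acc=(acc<<6)|0x10=0x10
Byte[6]=B2: continuation. acc=(acc<<6)|0x32=0x432
Byte[7]=BD: continuation. acc=(acc<<6)|0x3D=0x10CBD
Completed: cp=U+10CBD (starts at byte 4)
Byte[8]=6B: 1-byte ASCII. cp=U+006B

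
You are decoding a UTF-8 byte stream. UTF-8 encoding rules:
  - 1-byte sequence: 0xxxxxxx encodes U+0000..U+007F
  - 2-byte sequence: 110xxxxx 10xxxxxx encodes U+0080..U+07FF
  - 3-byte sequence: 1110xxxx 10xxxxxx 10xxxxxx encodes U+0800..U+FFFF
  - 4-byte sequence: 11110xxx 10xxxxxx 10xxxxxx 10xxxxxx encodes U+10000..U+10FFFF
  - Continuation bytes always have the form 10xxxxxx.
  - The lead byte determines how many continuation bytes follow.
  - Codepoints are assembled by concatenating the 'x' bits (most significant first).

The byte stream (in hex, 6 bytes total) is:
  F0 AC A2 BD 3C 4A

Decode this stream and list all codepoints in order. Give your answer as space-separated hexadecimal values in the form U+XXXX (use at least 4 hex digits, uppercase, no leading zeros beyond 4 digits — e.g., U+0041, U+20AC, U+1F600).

Answer: U+2C8BD U+003C U+004A

Derivation:
Byte[0]=F0: 4-byte lead, need 3 cont bytes. acc=0x0
Byte[1]=AC: continuation. acc=(acc<<6)|0x2C=0x2C
Byte[2]=A2: continuation. acc=(acc<<6)|0x22=0xB22
Byte[3]=BD: continuation. acc=(acc<<6)|0x3D=0x2C8BD
Completed: cp=U+2C8BD (starts at byte 0)
Byte[4]=3C: 1-byte ASCII. cp=U+003C
Byte[5]=4A: 1-byte ASCII. cp=U+004A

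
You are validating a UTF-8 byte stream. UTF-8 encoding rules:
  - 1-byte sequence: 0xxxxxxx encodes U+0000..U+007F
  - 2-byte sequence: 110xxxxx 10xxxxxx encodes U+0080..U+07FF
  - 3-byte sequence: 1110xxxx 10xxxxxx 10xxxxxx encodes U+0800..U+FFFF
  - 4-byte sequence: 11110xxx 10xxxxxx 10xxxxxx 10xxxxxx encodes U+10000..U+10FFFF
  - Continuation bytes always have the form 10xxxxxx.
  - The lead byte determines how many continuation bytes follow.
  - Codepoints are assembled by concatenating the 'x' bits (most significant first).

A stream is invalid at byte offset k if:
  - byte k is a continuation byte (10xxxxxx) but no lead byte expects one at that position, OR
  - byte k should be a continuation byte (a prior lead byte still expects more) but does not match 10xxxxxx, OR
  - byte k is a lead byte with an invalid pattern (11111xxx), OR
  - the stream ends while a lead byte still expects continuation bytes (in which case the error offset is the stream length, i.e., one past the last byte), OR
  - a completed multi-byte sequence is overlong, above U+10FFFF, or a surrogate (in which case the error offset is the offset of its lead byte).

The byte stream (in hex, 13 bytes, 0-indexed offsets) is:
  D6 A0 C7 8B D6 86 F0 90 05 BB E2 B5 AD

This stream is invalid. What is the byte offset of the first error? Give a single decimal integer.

Byte[0]=D6: 2-byte lead, need 1 cont bytes. acc=0x16
Byte[1]=A0: continuation. acc=(acc<<6)|0x20=0x5A0
Completed: cp=U+05A0 (starts at byte 0)
Byte[2]=C7: 2-byte lead, need 1 cont bytes. acc=0x7
Byte[3]=8B: continuation. acc=(acc<<6)|0x0B=0x1CB
Completed: cp=U+01CB (starts at byte 2)
Byte[4]=D6: 2-byte lead, need 1 cont bytes. acc=0x16
Byte[5]=86: continuation. acc=(acc<<6)|0x06=0x586
Completed: cp=U+0586 (starts at byte 4)
Byte[6]=F0: 4-byte lead, need 3 cont bytes. acc=0x0
Byte[7]=90: continuation. acc=(acc<<6)|0x10=0x10
Byte[8]=05: expected 10xxxxxx continuation. INVALID

Answer: 8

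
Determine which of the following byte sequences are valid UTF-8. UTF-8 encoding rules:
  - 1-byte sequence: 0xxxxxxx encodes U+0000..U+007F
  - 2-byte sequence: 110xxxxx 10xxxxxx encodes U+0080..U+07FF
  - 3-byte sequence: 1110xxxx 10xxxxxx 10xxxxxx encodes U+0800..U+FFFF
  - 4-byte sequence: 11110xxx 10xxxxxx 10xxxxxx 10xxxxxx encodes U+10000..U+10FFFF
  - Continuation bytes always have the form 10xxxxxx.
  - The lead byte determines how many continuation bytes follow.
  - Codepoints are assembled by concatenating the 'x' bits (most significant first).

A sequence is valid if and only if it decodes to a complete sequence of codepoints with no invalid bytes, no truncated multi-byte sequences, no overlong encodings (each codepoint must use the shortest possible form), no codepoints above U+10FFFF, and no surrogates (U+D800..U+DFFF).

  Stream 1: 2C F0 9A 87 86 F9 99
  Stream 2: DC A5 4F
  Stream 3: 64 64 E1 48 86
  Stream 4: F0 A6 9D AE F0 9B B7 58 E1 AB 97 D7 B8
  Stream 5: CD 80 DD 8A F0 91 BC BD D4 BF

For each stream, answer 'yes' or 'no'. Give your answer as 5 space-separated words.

Stream 1: error at byte offset 5. INVALID
Stream 2: decodes cleanly. VALID
Stream 3: error at byte offset 3. INVALID
Stream 4: error at byte offset 7. INVALID
Stream 5: decodes cleanly. VALID

Answer: no yes no no yes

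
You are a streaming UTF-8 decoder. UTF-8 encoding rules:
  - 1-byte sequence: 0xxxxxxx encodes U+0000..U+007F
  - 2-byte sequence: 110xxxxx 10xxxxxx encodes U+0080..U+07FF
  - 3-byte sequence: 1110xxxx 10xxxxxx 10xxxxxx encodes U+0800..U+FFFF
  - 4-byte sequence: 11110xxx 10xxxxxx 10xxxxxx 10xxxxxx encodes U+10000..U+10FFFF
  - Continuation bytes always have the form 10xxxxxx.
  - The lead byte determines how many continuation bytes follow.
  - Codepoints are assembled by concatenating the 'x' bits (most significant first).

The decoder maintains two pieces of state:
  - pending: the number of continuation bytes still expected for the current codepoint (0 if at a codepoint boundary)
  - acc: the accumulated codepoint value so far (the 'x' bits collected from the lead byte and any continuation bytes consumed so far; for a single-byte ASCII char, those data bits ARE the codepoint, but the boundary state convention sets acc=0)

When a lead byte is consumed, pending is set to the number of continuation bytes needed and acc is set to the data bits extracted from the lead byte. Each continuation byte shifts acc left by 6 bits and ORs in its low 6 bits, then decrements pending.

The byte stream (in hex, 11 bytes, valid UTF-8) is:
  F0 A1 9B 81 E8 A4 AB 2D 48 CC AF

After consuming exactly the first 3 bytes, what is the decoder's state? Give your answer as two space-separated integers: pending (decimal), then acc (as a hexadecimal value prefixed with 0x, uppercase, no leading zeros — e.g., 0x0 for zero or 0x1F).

Byte[0]=F0: 4-byte lead. pending=3, acc=0x0
Byte[1]=A1: continuation. acc=(acc<<6)|0x21=0x21, pending=2
Byte[2]=9B: continuation. acc=(acc<<6)|0x1B=0x85B, pending=1

Answer: 1 0x85B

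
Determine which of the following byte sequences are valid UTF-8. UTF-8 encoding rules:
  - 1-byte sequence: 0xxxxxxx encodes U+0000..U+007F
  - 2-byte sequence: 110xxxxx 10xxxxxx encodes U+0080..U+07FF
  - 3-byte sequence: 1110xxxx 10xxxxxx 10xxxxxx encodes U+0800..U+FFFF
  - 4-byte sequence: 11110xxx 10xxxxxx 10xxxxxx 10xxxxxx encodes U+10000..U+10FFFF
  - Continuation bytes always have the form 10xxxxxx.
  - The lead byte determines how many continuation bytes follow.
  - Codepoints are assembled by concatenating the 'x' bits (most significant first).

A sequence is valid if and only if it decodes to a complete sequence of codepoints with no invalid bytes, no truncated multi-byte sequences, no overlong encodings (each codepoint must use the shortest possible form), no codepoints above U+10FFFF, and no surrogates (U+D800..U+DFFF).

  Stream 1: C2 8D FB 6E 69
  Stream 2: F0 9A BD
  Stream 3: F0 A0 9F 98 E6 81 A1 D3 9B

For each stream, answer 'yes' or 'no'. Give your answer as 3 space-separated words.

Answer: no no yes

Derivation:
Stream 1: error at byte offset 2. INVALID
Stream 2: error at byte offset 3. INVALID
Stream 3: decodes cleanly. VALID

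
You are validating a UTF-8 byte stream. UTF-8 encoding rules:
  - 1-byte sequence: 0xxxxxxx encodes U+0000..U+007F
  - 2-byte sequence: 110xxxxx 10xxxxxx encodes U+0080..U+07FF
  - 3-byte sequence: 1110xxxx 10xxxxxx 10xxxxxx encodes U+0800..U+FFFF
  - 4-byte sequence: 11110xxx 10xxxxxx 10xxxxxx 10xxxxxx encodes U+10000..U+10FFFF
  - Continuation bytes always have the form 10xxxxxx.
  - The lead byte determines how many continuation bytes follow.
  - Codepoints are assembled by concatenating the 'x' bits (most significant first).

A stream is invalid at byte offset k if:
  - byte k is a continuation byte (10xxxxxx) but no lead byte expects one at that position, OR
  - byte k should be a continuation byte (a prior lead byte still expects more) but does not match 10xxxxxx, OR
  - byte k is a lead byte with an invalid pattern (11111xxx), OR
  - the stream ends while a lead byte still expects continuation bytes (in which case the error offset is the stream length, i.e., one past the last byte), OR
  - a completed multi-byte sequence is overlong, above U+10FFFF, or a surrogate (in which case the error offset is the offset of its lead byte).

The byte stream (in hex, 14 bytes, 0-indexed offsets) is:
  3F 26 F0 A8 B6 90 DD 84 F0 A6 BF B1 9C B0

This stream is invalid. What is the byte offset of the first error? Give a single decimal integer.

Byte[0]=3F: 1-byte ASCII. cp=U+003F
Byte[1]=26: 1-byte ASCII. cp=U+0026
Byte[2]=F0: 4-byte lead, need 3 cont bytes. acc=0x0
Byte[3]=A8: continuation. acc=(acc<<6)|0x28=0x28
Byte[4]=B6: continuation. acc=(acc<<6)|0x36=0xA36
Byte[5]=90: continuation. acc=(acc<<6)|0x10=0x28D90
Completed: cp=U+28D90 (starts at byte 2)
Byte[6]=DD: 2-byte lead, need 1 cont bytes. acc=0x1D
Byte[7]=84: continuation. acc=(acc<<6)|0x04=0x744
Completed: cp=U+0744 (starts at byte 6)
Byte[8]=F0: 4-byte lead, need 3 cont bytes. acc=0x0
Byte[9]=A6: continuation. acc=(acc<<6)|0x26=0x26
Byte[10]=BF: continuation. acc=(acc<<6)|0x3F=0x9BF
Byte[11]=B1: continuation. acc=(acc<<6)|0x31=0x26FF1
Completed: cp=U+26FF1 (starts at byte 8)
Byte[12]=9C: INVALID lead byte (not 0xxx/110x/1110/11110)

Answer: 12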